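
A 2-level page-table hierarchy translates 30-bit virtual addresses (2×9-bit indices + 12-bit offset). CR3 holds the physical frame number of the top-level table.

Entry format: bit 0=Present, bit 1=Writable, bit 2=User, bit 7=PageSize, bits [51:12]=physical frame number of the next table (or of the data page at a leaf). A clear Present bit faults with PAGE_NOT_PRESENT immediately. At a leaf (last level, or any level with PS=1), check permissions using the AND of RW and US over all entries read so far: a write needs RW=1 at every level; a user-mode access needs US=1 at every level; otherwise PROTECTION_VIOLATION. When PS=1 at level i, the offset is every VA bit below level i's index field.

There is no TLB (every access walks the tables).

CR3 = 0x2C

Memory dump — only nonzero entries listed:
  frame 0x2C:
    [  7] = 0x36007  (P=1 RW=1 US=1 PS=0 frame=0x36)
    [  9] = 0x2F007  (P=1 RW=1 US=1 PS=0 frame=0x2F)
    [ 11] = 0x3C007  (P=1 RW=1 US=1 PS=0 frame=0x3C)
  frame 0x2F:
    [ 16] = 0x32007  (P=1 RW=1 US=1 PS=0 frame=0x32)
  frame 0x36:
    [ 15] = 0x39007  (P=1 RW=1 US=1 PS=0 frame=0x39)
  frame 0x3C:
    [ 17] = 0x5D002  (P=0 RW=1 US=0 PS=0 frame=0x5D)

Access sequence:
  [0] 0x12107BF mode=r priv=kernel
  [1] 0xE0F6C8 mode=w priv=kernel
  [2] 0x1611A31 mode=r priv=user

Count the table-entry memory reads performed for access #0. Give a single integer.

Trace:
#0 VA=0x12107BF (r,kernel):
  L0: frame=0x2C idx=9 entry=0x2F007 [P=1 RW=1 US=1 PS=0]
  L1: frame=0x2F idx=16 entry=0x32007 [P=1 RW=1 US=1 PS=0]
  ✓ 0x327BF  — 2 lookups
#1 VA=0xE0F6C8 (w,kernel):
  L0: frame=0x2C idx=7 entry=0x36007 [P=1 RW=1 US=1 PS=0]
  L1: frame=0x36 idx=15 entry=0x39007 [P=1 RW=1 US=1 PS=0]
  ✓ 0x396C8  — 2 lookups
#2 VA=0x1611A31 (r,user):
  L0: frame=0x2C idx=11 entry=0x3C007 [P=1 RW=1 US=1 PS=0]
  L1: frame=0x3C idx=17 entry=0x5D002 [P=0 RW=1 US=0 PS=0]
  ⇒ fault: PAGE_NOT_PRESENT  — 2 lookups

Entries read for #0: 2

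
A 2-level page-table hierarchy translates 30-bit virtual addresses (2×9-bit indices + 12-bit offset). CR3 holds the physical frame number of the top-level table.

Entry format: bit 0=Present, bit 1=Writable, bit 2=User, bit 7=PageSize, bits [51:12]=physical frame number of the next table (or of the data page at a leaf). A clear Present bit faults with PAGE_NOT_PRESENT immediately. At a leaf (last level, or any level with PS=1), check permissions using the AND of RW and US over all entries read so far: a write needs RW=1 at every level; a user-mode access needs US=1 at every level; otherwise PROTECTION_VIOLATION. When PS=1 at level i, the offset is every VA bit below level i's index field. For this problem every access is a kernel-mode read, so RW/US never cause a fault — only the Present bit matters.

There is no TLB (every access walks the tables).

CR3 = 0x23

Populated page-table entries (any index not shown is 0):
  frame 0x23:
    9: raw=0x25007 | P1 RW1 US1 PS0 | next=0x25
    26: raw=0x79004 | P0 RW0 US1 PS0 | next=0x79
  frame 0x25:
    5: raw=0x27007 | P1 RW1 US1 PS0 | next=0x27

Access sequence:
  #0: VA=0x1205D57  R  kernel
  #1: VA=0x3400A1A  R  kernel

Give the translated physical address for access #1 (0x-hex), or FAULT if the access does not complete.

Walk each access:
#0 VA=0x1205D57 (r,kernel):
  L0 @0x23[9] → 0x25007  P=1,RW=1,US=1,PS=0
  L1 @0x25[5] → 0x27007  P=1,RW=1,US=1,PS=0
  ✓ 0x27D57  — 2 lookups
#1 VA=0x3400A1A (r,kernel):
  L0 @0x23[26] → 0x79004  P=0,RW=0,US=1,PS=0
  → PAGE_NOT_PRESENT  (1 entries read)

Access #1 PA: FAULT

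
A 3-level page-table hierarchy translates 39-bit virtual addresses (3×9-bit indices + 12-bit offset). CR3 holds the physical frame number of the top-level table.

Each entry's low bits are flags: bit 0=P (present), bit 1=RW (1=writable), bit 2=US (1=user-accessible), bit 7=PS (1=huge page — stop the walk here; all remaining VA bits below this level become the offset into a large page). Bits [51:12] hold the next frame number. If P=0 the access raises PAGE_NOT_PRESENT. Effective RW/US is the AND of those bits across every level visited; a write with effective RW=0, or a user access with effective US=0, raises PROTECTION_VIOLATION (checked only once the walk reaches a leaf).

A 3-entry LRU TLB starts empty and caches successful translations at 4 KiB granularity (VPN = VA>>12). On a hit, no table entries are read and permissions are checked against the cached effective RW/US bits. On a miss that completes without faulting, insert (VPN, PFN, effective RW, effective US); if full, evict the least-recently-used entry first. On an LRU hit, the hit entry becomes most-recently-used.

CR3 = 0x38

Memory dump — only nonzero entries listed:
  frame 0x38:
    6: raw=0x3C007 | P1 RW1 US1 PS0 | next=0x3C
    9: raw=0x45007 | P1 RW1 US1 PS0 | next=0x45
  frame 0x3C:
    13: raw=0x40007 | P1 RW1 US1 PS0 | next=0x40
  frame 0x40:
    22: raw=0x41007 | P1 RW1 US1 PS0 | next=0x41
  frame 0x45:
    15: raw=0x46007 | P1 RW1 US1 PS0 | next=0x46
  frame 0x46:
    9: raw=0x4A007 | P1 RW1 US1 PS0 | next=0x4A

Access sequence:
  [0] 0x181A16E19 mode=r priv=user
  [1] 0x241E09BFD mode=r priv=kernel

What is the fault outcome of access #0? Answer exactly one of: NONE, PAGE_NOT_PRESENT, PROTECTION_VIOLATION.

Per-access translation:
#0 VA=0x181A16E19 (r,user):
  L0: frame=0x38 idx=6 entry=0x3C007 [P=1 RW=1 US=1 PS=0]
  L1: frame=0x3C idx=13 entry=0x40007 [P=1 RW=1 US=1 PS=0]
  L2: frame=0x40 idx=22 entry=0x41007 [P=1 RW=1 US=1 PS=0]
  → PA=0x41E19  (3 entries read)
#1 VA=0x241E09BFD (r,kernel):
  L0: frame=0x38 idx=9 entry=0x45007 [P=1 RW=1 US=1 PS=0]
  L1: frame=0x45 idx=15 entry=0x46007 [P=1 RW=1 US=1 PS=0]
  L2: frame=0x46 idx=9 entry=0x4A007 [P=1 RW=1 US=1 PS=0]
  → PA=0x4ABFD  (3 entries read)

Access #0 fault: NONE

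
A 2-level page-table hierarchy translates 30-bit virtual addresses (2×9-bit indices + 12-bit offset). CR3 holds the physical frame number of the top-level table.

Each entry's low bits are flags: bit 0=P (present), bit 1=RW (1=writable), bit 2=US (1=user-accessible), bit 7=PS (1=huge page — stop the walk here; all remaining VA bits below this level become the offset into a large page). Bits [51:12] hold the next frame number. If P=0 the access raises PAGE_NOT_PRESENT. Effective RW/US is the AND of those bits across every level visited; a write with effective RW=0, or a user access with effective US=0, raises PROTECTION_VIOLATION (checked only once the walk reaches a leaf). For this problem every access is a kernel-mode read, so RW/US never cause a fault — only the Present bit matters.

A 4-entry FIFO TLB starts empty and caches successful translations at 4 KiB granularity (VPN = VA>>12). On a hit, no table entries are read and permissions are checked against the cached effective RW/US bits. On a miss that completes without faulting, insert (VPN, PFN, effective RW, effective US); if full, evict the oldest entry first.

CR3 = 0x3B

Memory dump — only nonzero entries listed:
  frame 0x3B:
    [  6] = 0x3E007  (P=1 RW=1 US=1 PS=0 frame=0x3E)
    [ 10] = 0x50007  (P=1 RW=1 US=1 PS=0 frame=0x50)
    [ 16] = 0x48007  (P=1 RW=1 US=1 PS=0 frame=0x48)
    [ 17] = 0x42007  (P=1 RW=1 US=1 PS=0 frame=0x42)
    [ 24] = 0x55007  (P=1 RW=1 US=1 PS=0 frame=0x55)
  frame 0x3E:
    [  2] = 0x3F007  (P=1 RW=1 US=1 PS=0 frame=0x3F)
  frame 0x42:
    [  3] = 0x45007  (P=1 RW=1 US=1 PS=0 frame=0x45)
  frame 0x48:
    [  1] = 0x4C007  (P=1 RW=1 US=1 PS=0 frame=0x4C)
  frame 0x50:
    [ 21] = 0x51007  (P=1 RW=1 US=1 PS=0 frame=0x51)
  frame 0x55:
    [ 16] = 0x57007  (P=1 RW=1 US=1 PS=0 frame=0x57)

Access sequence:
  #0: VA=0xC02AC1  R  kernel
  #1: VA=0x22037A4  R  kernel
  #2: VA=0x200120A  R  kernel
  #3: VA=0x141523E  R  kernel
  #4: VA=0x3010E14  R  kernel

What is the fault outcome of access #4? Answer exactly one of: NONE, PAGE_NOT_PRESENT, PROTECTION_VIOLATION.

Walk each access:
#0 VA=0xC02AC1 (r,kernel):
  [0] read 0x3B idx=6: raw=0x3E007 flags P=1 W=1 U=1 S=0
  [1] read 0x3E idx=2: raw=0x3F007 flags P=1 W=1 U=1 S=0
  ⇒ phys 0x3FAC1  [2 reads]
#1 VA=0x22037A4 (r,kernel):
  [0] read 0x3B idx=17: raw=0x42007 flags P=1 W=1 U=1 S=0
  [1] read 0x42 idx=3: raw=0x45007 flags P=1 W=1 U=1 S=0
  ⇒ phys 0x457A4  [2 reads]
#2 VA=0x200120A (r,kernel):
  [0] read 0x3B idx=16: raw=0x48007 flags P=1 W=1 U=1 S=0
  [1] read 0x48 idx=1: raw=0x4C007 flags P=1 W=1 U=1 S=0
  ⇒ phys 0x4C20A  [2 reads]
#3 VA=0x141523E (r,kernel):
  [0] read 0x3B idx=10: raw=0x50007 flags P=1 W=1 U=1 S=0
  [1] read 0x50 idx=21: raw=0x51007 flags P=1 W=1 U=1 S=0
  ⇒ phys 0x5123E  [2 reads]
#4 VA=0x3010E14 (r,kernel):
  [0] read 0x3B idx=24: raw=0x55007 flags P=1 W=1 U=1 S=0
  [1] read 0x55 idx=16: raw=0x57007 flags P=1 W=1 U=1 S=0
  ⇒ phys 0x57E14  [2 reads]

Access #4 fault: NONE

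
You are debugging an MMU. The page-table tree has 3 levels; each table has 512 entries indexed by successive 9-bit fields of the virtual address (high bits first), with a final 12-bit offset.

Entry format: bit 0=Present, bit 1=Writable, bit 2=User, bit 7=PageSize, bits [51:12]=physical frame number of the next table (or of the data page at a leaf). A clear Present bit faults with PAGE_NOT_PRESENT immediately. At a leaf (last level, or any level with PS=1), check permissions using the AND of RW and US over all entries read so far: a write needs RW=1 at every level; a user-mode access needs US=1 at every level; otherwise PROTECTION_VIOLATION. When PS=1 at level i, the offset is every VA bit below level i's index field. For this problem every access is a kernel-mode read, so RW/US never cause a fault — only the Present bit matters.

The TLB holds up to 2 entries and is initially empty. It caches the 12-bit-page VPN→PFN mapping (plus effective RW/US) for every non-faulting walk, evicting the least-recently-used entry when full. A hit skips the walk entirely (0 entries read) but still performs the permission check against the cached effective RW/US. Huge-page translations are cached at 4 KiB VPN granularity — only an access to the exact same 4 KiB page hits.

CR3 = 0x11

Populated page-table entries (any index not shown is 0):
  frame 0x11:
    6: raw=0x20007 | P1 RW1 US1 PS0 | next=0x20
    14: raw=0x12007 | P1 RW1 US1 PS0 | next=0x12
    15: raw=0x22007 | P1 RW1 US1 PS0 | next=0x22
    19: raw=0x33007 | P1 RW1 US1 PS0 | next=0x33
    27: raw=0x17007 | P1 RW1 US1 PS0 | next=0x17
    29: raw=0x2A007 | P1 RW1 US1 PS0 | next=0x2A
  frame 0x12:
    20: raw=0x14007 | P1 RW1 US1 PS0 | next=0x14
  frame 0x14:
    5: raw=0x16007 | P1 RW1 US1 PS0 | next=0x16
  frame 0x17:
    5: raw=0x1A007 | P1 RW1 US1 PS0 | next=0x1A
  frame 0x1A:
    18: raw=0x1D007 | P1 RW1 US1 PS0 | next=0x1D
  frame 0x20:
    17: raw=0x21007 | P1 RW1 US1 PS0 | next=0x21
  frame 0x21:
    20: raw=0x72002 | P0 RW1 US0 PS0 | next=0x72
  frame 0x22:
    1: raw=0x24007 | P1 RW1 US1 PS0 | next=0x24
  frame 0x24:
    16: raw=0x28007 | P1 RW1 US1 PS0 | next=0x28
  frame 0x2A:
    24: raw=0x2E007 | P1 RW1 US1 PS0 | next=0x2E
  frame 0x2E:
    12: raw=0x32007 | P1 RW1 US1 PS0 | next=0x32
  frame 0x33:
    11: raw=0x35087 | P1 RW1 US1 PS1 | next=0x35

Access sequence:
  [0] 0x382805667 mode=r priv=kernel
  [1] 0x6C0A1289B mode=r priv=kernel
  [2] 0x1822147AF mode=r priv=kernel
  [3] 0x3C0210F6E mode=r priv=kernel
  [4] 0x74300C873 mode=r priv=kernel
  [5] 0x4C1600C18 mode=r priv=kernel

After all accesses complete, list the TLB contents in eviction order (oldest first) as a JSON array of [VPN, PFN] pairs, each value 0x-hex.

Walk each access:
#0 VA=0x382805667 (r,kernel):
  L0 @0x11[14] → 0x12007  P=1,RW=1,US=1,PS=0
  L1 @0x12[20] → 0x14007  P=1,RW=1,US=1,PS=0
  L2 @0x14[5] → 0x16007  P=1,RW=1,US=1,PS=0
  ⇒ phys 0x16667  [3 reads]
#1 VA=0x6C0A1289B (r,kernel):
  L0 @0x11[27] → 0x17007  P=1,RW=1,US=1,PS=0
  L1 @0x17[5] → 0x1A007  P=1,RW=1,US=1,PS=0
  L2 @0x1A[18] → 0x1D007  P=1,RW=1,US=1,PS=0
  ⇒ phys 0x1D89B  [3 reads]
#2 VA=0x1822147AF (r,kernel):
  L0 @0x11[6] → 0x20007  P=1,RW=1,US=1,PS=0
  L1 @0x20[17] → 0x21007  P=1,RW=1,US=1,PS=0
  L2 @0x21[20] → 0x72002  P=0,RW=1,US=0,PS=0
  → PAGE_NOT_PRESENT  (3 entries read)
#3 VA=0x3C0210F6E (r,kernel):
  L0 @0x11[15] → 0x22007  P=1,RW=1,US=1,PS=0
  L1 @0x22[1] → 0x24007  P=1,RW=1,US=1,PS=0
  L2 @0x24[16] → 0x28007  P=1,RW=1,US=1,PS=0
  ⇒ phys 0x28F6E  [3 reads]
#4 VA=0x74300C873 (r,kernel):
  L0 @0x11[29] → 0x2A007  P=1,RW=1,US=1,PS=0
  L1 @0x2A[24] → 0x2E007  P=1,RW=1,US=1,PS=0
  L2 @0x2E[12] → 0x32007  P=1,RW=1,US=1,PS=0
  ⇒ phys 0x32873  [3 reads]
#5 VA=0x4C1600C18 (r,kernel):
  L0 @0x11[19] → 0x33007  P=1,RW=1,US=1,PS=0
  L1 @0x33[11] → 0x35087  P=1,RW=1,US=1,PS=1
  ⇒ phys 0x35C18 (huge @L1)  [2 reads]

TLB: [["0x74300C", "0x32"], ["0x4C1600", "0x35"]]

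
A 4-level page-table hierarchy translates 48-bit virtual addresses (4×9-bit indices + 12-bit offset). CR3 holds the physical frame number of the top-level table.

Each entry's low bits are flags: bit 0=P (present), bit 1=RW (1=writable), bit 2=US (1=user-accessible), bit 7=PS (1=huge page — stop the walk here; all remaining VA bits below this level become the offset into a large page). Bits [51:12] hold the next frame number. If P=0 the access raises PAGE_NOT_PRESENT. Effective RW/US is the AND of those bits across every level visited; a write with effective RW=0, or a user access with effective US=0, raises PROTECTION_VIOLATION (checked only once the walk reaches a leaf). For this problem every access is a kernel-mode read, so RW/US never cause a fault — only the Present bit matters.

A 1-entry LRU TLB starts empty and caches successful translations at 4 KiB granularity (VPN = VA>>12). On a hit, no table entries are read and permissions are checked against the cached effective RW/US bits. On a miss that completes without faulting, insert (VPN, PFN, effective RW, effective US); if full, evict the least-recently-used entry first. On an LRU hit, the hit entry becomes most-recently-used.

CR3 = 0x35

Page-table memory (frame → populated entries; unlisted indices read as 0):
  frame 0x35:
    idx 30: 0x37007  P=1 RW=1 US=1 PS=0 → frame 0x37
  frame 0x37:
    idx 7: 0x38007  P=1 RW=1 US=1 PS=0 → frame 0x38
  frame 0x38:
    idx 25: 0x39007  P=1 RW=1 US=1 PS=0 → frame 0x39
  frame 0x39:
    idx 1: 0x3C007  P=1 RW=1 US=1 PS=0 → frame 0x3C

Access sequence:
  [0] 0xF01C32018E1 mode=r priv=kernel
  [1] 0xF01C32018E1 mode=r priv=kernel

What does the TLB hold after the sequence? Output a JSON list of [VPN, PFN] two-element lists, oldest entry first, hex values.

Trace:
#0 VA=0xF01C32018E1 (r,kernel):
  L0: frame=0x35 idx=30 entry=0x37007 [P=1 RW=1 US=1 PS=0]
  L1: frame=0x37 idx=7 entry=0x38007 [P=1 RW=1 US=1 PS=0]
  L2: frame=0x38 idx=25 entry=0x39007 [P=1 RW=1 US=1 PS=0]
  L3: frame=0x39 idx=1 entry=0x3C007 [P=1 RW=1 US=1 PS=0]
  ⇒ phys 0x3C8E1  [4 reads]
#1 VA=0xF01C32018E1 (r,kernel):
  TLB hit vpn=0xF01C3201 → PA=0x3C8E1

TLB: [["0xF01C3201", "0x3C"]]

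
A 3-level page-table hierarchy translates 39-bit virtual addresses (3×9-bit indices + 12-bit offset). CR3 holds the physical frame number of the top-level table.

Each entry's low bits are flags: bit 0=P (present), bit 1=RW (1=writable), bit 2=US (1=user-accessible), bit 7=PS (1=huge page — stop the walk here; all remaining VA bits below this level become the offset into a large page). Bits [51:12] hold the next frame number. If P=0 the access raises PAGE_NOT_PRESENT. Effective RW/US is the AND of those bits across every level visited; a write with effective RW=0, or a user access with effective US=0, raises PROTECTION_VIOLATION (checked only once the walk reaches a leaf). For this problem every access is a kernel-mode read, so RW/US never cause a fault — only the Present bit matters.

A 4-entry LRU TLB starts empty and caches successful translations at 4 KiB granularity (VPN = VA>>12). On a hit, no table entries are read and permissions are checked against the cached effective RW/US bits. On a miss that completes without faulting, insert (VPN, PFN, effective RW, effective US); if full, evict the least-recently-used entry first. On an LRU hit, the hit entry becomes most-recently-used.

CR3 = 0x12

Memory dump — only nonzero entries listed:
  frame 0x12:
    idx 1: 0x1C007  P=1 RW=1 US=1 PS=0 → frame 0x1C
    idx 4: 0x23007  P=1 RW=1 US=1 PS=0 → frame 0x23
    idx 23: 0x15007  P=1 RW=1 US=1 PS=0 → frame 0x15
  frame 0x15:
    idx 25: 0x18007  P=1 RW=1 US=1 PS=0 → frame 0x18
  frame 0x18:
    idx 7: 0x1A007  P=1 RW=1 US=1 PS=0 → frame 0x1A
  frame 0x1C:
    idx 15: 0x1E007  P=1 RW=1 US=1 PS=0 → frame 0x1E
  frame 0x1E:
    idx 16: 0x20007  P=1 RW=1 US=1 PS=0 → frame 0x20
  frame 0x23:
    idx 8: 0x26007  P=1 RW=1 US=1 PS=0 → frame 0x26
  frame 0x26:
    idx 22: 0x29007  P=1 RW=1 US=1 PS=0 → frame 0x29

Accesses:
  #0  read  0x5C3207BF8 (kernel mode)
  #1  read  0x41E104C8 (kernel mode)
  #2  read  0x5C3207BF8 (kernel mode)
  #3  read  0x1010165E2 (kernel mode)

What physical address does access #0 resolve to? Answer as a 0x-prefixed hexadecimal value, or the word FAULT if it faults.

Walk each access:
#0 VA=0x5C3207BF8 (r,kernel):
  lvl0: tbl 0x12, slot 23 ⇒ 0x15007 (P1/RW1/US1/PS0)
  lvl1: tbl 0x15, slot 25 ⇒ 0x18007 (P1/RW1/US1/PS0)
  lvl2: tbl 0x18, slot 7 ⇒ 0x1A007 (P1/RW1/US1/PS0)
  ⇒ phys 0x1ABF8  [3 reads]
#1 VA=0x41E104C8 (r,kernel):
  lvl0: tbl 0x12, slot 1 ⇒ 0x1C007 (P1/RW1/US1/PS0)
  lvl1: tbl 0x1C, slot 15 ⇒ 0x1E007 (P1/RW1/US1/PS0)
  lvl2: tbl 0x1E, slot 16 ⇒ 0x20007 (P1/RW1/US1/PS0)
  ⇒ phys 0x204C8  [3 reads]
#2 VA=0x5C3207BF8 (r,kernel):
  TLB hit vpn=0x5C3207 → PA=0x1ABF8
#3 VA=0x1010165E2 (r,kernel):
  lvl0: tbl 0x12, slot 4 ⇒ 0x23007 (P1/RW1/US1/PS0)
  lvl1: tbl 0x23, slot 8 ⇒ 0x26007 (P1/RW1/US1/PS0)
  lvl2: tbl 0x26, slot 22 ⇒ 0x29007 (P1/RW1/US1/PS0)
  ⇒ phys 0x295E2  [3 reads]

Access #0 PA: 0x1ABF8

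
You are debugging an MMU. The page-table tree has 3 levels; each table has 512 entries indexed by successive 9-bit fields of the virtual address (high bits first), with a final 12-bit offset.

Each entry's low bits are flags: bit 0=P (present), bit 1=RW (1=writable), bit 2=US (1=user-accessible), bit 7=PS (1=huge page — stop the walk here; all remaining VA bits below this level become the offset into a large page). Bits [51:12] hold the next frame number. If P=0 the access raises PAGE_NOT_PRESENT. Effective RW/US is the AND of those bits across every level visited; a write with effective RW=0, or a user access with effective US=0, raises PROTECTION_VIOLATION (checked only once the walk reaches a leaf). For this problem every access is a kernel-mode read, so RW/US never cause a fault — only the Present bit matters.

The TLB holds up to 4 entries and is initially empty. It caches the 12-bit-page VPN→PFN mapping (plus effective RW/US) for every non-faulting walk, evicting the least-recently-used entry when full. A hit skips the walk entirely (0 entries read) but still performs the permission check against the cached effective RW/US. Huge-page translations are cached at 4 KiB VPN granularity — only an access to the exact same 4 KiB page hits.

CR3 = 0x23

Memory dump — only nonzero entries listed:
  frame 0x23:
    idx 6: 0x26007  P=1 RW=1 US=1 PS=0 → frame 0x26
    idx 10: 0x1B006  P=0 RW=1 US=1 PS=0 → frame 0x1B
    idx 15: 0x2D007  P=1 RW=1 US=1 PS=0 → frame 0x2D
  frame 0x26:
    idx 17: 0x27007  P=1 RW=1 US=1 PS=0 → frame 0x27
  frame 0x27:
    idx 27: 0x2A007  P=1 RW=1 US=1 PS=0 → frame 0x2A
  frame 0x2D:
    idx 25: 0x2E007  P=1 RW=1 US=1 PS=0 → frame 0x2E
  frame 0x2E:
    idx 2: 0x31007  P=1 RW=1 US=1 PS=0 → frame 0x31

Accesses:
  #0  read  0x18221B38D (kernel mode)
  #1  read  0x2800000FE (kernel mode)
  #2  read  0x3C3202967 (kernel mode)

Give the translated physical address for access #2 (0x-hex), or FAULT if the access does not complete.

Trace:
#0 VA=0x18221B38D (r,kernel):
  [0] read 0x23 idx=6: raw=0x26007 flags P=1 W=1 U=1 S=0
  [1] read 0x26 idx=17: raw=0x27007 flags P=1 W=1 U=1 S=0
  [2] read 0x27 idx=27: raw=0x2A007 flags P=1 W=1 U=1 S=0
  ⇒ phys 0x2A38D  [3 reads]
#1 VA=0x2800000FE (r,kernel):
  [0] read 0x23 idx=10: raw=0x1B006 flags P=0 W=1 U=1 S=0
  ✗ PAGE_NOT_PRESENT  [1 reads]
#2 VA=0x3C3202967 (r,kernel):
  [0] read 0x23 idx=15: raw=0x2D007 flags P=1 W=1 U=1 S=0
  [1] read 0x2D idx=25: raw=0x2E007 flags P=1 W=1 U=1 S=0
  [2] read 0x2E idx=2: raw=0x31007 flags P=1 W=1 U=1 S=0
  ⇒ phys 0x31967  [3 reads]

Access #2 PA: 0x31967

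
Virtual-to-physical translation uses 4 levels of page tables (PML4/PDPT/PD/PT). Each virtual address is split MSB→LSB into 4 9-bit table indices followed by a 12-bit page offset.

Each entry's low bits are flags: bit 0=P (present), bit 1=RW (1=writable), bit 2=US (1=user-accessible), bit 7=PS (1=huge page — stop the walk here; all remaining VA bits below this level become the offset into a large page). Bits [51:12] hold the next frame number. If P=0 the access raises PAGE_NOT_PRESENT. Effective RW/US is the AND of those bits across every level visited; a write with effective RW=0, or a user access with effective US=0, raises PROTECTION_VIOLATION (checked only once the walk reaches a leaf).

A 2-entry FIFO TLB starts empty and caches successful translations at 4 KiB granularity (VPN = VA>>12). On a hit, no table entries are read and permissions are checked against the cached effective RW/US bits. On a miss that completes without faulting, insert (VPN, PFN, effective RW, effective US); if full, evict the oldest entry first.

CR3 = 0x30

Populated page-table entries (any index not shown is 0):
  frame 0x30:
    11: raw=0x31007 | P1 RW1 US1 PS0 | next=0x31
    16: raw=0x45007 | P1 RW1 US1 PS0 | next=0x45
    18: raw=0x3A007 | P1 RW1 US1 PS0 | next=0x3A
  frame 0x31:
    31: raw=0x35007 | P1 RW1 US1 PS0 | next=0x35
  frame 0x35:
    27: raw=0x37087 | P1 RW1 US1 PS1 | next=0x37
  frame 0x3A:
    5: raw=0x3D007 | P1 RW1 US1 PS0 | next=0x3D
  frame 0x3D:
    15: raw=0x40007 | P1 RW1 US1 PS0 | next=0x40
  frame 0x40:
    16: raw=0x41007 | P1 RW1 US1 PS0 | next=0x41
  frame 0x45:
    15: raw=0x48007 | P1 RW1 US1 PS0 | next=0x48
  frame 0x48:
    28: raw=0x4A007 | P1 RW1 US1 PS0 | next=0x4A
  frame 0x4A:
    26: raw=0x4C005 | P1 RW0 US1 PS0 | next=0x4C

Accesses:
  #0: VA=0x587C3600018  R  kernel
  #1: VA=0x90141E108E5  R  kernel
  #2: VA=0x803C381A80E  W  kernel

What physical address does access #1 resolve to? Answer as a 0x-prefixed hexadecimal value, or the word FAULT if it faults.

Per-access translation:
#0 VA=0x587C3600018 (r,kernel):
  L0: frame=0x30 idx=11 entry=0x31007 [P=1 RW=1 US=1 PS=0]
  L1: frame=0x31 idx=31 entry=0x35007 [P=1 RW=1 US=1 PS=0]
  L2: frame=0x35 idx=27 entry=0x37087 [P=1 RW=1 US=1 PS=1]
  ✓ 0x37018 (huge @L2)  — 3 lookups
#1 VA=0x90141E108E5 (r,kernel):
  L0: frame=0x30 idx=18 entry=0x3A007 [P=1 RW=1 US=1 PS=0]
  L1: frame=0x3A idx=5 entry=0x3D007 [P=1 RW=1 US=1 PS=0]
  L2: frame=0x3D idx=15 entry=0x40007 [P=1 RW=1 US=1 PS=0]
  L3: frame=0x40 idx=16 entry=0x41007 [P=1 RW=1 US=1 PS=0]
  ✓ 0x418E5  — 4 lookups
#2 VA=0x803C381A80E (w,kernel):
  L0: frame=0x30 idx=16 entry=0x45007 [P=1 RW=1 US=1 PS=0]
  L1: frame=0x45 idx=15 entry=0x48007 [P=1 RW=1 US=1 PS=0]
  L2: frame=0x48 idx=28 entry=0x4A007 [P=1 RW=1 US=1 PS=0]
  L3: frame=0x4A idx=26 entry=0x4C005 [P=1 RW=0 US=1 PS=0]
  → PROTECTION_VIOLATION  (4 entries read)

Access #1 PA: 0x418E5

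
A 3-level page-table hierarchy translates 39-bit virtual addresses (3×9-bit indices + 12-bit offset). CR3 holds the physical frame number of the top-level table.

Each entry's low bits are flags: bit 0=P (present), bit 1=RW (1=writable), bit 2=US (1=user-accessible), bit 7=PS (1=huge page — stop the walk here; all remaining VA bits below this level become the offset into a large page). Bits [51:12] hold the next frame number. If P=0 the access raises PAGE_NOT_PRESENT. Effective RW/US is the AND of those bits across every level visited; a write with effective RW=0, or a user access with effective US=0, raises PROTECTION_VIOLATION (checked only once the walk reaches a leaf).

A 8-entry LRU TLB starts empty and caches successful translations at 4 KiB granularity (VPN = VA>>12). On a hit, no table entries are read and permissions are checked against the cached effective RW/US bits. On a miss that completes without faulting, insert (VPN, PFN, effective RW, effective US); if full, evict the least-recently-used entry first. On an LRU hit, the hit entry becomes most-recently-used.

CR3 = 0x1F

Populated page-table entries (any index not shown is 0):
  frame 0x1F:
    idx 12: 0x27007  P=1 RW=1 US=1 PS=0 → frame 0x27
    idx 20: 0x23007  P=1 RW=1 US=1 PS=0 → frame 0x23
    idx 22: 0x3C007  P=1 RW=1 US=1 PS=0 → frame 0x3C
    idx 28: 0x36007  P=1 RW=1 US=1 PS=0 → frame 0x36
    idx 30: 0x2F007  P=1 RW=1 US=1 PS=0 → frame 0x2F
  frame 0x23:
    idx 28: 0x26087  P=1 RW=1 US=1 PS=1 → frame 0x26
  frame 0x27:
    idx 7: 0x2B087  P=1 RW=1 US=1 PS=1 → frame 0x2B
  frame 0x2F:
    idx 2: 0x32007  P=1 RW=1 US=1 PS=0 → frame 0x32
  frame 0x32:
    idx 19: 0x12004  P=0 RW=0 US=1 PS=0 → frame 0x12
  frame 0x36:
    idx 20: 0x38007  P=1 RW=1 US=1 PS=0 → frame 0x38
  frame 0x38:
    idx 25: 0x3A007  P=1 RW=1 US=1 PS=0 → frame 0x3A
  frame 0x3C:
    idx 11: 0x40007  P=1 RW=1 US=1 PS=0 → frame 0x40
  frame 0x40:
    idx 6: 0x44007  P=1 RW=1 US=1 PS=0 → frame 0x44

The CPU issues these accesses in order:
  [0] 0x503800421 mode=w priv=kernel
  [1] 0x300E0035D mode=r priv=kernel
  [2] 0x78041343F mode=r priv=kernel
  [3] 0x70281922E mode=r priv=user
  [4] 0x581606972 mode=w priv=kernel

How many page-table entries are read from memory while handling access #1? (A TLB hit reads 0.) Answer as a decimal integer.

Per-access translation:
#0 VA=0x503800421 (w,kernel):
  [0] read 0x1F idx=20: raw=0x23007 flags P=1 W=1 U=1 S=0
  [1] read 0x23 idx=28: raw=0x26087 flags P=1 W=1 U=1 S=1
  ⇒ phys 0x26421 (huge @L1)  [2 reads]
#1 VA=0x300E0035D (r,kernel):
  [0] read 0x1F idx=12: raw=0x27007 flags P=1 W=1 U=1 S=0
  [1] read 0x27 idx=7: raw=0x2B087 flags P=1 W=1 U=1 S=1
  ⇒ phys 0x2B35D (huge @L1)  [2 reads]
#2 VA=0x78041343F (r,kernel):
  [0] read 0x1F idx=30: raw=0x2F007 flags P=1 W=1 U=1 S=0
  [1] read 0x2F idx=2: raw=0x32007 flags P=1 W=1 U=1 S=0
  [2] read 0x32 idx=19: raw=0x12004 flags P=0 W=0 U=1 S=0
  → PAGE_NOT_PRESENT  (3 entries read)
#3 VA=0x70281922E (r,user):
  [0] read 0x1F idx=28: raw=0x36007 flags P=1 W=1 U=1 S=0
  [1] read 0x36 idx=20: raw=0x38007 flags P=1 W=1 U=1 S=0
  [2] read 0x38 idx=25: raw=0x3A007 flags P=1 W=1 U=1 S=0
  ⇒ phys 0x3A22E  [3 reads]
#4 VA=0x581606972 (w,kernel):
  [0] read 0x1F idx=22: raw=0x3C007 flags P=1 W=1 U=1 S=0
  [1] read 0x3C idx=11: raw=0x40007 flags P=1 W=1 U=1 S=0
  [2] read 0x40 idx=6: raw=0x44007 flags P=1 W=1 U=1 S=0
  ⇒ phys 0x44972  [3 reads]

Entries read for #1: 2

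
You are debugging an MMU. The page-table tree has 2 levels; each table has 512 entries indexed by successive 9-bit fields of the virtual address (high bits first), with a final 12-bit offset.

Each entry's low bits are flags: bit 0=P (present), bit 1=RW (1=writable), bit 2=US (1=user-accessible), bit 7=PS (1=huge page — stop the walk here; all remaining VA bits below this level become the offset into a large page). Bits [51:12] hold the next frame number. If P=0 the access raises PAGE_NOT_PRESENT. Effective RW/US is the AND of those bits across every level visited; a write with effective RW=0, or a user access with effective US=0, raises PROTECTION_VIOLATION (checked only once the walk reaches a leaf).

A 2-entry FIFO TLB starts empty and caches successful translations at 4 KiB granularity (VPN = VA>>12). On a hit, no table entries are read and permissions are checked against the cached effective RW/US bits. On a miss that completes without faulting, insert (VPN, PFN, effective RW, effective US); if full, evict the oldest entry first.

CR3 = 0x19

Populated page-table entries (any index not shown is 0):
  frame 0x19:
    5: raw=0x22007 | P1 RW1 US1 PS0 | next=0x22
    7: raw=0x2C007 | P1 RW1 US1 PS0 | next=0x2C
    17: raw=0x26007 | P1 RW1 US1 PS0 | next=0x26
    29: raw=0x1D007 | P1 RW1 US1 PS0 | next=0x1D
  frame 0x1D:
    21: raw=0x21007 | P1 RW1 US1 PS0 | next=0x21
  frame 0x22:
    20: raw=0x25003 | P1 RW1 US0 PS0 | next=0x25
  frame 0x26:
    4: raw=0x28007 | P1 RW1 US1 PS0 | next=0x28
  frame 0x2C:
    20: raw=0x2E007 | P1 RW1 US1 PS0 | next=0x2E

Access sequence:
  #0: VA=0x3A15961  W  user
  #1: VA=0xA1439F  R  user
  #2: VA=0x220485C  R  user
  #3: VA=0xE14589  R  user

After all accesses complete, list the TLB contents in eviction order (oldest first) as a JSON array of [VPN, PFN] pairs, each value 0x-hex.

Per-access translation:
#0 VA=0x3A15961 (w,user):
  L0: frame=0x19 idx=29 entry=0x1D007 [P=1 RW=1 US=1 PS=0]
  L1: frame=0x1D idx=21 entry=0x21007 [P=1 RW=1 US=1 PS=0]
  ⇒ phys 0x21961  [2 reads]
#1 VA=0xA1439F (r,user):
  L0: frame=0x19 idx=5 entry=0x22007 [P=1 RW=1 US=1 PS=0]
  L1: frame=0x22 idx=20 entry=0x25003 [P=1 RW=1 US=0 PS=0]
  → PROTECTION_VIOLATION  (2 entries read)
#2 VA=0x220485C (r,user):
  L0: frame=0x19 idx=17 entry=0x26007 [P=1 RW=1 US=1 PS=0]
  L1: frame=0x26 idx=4 entry=0x28007 [P=1 RW=1 US=1 PS=0]
  ⇒ phys 0x2885C  [2 reads]
#3 VA=0xE14589 (r,user):
  L0: frame=0x19 idx=7 entry=0x2C007 [P=1 RW=1 US=1 PS=0]
  L1: frame=0x2C idx=20 entry=0x2E007 [P=1 RW=1 US=1 PS=0]
  ⇒ phys 0x2E589  [2 reads]

TLB: [["0x2204", "0x28"], ["0xE14", "0x2E"]]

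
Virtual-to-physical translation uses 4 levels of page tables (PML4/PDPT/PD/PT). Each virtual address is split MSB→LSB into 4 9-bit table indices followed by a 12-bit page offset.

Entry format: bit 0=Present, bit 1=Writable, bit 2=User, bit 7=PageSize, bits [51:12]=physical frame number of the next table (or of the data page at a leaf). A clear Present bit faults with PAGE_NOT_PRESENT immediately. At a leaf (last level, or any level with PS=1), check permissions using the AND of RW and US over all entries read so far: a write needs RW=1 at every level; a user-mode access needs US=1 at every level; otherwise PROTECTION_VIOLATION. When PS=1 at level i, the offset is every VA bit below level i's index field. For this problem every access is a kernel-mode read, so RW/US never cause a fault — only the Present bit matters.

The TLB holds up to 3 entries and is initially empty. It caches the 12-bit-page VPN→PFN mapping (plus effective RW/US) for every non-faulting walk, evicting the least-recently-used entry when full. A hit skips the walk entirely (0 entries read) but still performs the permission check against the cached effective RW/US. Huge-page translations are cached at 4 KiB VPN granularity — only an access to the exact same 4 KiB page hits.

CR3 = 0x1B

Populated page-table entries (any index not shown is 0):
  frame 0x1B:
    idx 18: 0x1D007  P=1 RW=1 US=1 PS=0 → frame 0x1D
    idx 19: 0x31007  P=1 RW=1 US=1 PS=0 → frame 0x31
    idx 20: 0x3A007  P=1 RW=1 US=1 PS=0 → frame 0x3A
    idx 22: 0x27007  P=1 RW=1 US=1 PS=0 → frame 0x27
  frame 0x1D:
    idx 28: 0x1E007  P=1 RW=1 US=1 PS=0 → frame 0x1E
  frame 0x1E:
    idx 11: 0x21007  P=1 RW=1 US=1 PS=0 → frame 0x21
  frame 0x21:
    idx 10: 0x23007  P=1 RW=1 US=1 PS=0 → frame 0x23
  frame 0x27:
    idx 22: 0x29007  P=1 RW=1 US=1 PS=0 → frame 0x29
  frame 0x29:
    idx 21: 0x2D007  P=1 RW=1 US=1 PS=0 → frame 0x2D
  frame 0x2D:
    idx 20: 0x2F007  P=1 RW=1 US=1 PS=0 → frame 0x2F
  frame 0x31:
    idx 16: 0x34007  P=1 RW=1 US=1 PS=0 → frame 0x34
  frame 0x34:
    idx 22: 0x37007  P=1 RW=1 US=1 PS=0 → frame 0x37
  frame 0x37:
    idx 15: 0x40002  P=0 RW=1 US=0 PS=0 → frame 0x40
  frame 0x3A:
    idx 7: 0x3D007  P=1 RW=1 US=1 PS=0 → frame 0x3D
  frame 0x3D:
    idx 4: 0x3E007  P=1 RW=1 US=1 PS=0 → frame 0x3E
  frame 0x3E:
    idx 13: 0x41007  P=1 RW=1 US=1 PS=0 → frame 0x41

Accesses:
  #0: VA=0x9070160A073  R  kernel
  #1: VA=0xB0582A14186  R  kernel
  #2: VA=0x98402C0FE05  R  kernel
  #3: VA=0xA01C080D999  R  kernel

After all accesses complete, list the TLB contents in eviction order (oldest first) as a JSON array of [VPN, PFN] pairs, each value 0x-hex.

Trace:
#0 VA=0x9070160A073 (r,kernel):
  [0] read 0x1B idx=18: raw=0x1D007 flags P=1 W=1 U=1 S=0
  [1] read 0x1D idx=28: raw=0x1E007 flags P=1 W=1 U=1 S=0
  [2] read 0x1E idx=11: raw=0x21007 flags P=1 W=1 U=1 S=0
  [3] read 0x21 idx=10: raw=0x23007 flags P=1 W=1 U=1 S=0
  → PA=0x23073  (4 entries read)
#1 VA=0xB0582A14186 (r,kernel):
  [0] read 0x1B idx=22: raw=0x27007 flags P=1 W=1 U=1 S=0
  [1] read 0x27 idx=22: raw=0x29007 flags P=1 W=1 U=1 S=0
  [2] read 0x29 idx=21: raw=0x2D007 flags P=1 W=1 U=1 S=0
  [3] read 0x2D idx=20: raw=0x2F007 flags P=1 W=1 U=1 S=0
  → PA=0x2F186  (4 entries read)
#2 VA=0x98402C0FE05 (r,kernel):
  [0] read 0x1B idx=19: raw=0x31007 flags P=1 W=1 U=1 S=0
  [1] read 0x31 idx=16: raw=0x34007 flags P=1 W=1 U=1 S=0
  [2] read 0x34 idx=22: raw=0x37007 flags P=1 W=1 U=1 S=0
  [3] read 0x37 idx=15: raw=0x40002 flags P=0 W=1 U=0 S=0
  ✗ PAGE_NOT_PRESENT  [4 reads]
#3 VA=0xA01C080D999 (r,kernel):
  [0] read 0x1B idx=20: raw=0x3A007 flags P=1 W=1 U=1 S=0
  [1] read 0x3A idx=7: raw=0x3D007 flags P=1 W=1 U=1 S=0
  [2] read 0x3D idx=4: raw=0x3E007 flags P=1 W=1 U=1 S=0
  [3] read 0x3E idx=13: raw=0x41007 flags P=1 W=1 U=1 S=0
  → PA=0x41999  (4 entries read)

TLB: [["0x9070160A", "0x23"], ["0xB0582A14", "0x2F"], ["0xA01C080D", "0x41"]]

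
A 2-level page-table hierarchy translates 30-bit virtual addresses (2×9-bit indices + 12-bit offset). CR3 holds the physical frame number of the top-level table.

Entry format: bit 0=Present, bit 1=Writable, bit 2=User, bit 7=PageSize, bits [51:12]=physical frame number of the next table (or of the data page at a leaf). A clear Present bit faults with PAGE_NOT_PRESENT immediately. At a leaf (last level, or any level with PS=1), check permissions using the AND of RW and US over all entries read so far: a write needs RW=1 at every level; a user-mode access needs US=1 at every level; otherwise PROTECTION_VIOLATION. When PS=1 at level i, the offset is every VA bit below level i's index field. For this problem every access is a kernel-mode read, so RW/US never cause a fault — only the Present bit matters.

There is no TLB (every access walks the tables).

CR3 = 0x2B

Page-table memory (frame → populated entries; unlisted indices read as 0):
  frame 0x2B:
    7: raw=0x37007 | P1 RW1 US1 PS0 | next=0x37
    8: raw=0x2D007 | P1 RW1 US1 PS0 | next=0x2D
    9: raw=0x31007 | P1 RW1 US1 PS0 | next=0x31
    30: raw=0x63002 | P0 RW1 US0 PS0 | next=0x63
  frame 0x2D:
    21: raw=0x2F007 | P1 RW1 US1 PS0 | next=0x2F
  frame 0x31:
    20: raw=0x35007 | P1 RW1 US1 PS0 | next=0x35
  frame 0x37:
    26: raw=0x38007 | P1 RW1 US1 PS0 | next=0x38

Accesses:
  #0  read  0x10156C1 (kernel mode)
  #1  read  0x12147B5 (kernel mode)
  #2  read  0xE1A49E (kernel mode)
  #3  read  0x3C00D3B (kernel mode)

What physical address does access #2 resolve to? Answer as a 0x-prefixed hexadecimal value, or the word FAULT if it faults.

Walk each access:
#0 VA=0x10156C1 (r,kernel):
  L0: frame=0x2B idx=8 entry=0x2D007 [P=1 RW=1 US=1 PS=0]
  L1: frame=0x2D idx=21 entry=0x2F007 [P=1 RW=1 US=1 PS=0]
  ⇒ phys 0x2F6C1  [2 reads]
#1 VA=0x12147B5 (r,kernel):
  L0: frame=0x2B idx=9 entry=0x31007 [P=1 RW=1 US=1 PS=0]
  L1: frame=0x31 idx=20 entry=0x35007 [P=1 RW=1 US=1 PS=0]
  ⇒ phys 0x357B5  [2 reads]
#2 VA=0xE1A49E (r,kernel):
  L0: frame=0x2B idx=7 entry=0x37007 [P=1 RW=1 US=1 PS=0]
  L1: frame=0x37 idx=26 entry=0x38007 [P=1 RW=1 US=1 PS=0]
  ⇒ phys 0x3849E  [2 reads]
#3 VA=0x3C00D3B (r,kernel):
  L0: frame=0x2B idx=30 entry=0x63002 [P=0 RW=1 US=0 PS=0]
  ⇒ fault: PAGE_NOT_PRESENT  — 1 lookups

Access #2 PA: 0x3849E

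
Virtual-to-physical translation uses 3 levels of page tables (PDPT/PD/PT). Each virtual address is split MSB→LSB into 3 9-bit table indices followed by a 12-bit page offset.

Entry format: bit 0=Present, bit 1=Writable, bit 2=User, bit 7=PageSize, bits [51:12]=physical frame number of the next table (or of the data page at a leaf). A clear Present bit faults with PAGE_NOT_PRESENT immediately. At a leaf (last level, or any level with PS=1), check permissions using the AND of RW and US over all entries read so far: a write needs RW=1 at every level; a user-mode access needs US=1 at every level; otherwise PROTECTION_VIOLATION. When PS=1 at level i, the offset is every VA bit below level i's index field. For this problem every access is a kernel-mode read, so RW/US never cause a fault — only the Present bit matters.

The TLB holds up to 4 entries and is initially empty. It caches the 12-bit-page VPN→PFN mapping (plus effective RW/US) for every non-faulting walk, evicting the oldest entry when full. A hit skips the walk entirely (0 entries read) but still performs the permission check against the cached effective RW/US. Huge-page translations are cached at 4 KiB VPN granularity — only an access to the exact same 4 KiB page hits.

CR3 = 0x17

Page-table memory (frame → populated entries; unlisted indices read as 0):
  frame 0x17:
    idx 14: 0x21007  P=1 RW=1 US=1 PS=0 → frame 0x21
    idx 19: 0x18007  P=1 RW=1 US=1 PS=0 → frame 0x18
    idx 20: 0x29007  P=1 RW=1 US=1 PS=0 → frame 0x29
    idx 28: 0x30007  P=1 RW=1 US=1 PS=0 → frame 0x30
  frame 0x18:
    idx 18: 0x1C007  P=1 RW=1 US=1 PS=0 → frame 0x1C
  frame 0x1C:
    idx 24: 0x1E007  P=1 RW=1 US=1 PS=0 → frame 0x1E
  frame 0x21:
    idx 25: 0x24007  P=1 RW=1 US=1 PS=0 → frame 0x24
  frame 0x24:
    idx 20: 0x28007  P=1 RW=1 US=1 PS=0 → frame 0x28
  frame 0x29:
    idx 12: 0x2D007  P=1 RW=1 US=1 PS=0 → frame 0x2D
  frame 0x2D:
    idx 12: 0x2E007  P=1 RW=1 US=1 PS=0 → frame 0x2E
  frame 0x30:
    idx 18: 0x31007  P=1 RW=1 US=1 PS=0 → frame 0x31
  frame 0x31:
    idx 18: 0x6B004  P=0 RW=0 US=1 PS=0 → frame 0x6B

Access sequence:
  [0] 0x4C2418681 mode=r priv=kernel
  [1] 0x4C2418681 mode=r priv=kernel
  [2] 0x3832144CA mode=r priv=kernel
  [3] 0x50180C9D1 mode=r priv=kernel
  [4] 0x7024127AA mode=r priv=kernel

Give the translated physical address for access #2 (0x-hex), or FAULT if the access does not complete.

Per-access translation:
#0 VA=0x4C2418681 (r,kernel):
  L0 @0x17[19] → 0x18007  P=1,RW=1,US=1,PS=0
  L1 @0x18[18] → 0x1C007  P=1,RW=1,US=1,PS=0
  L2 @0x1C[24] → 0x1E007  P=1,RW=1,US=1,PS=0
  → PA=0x1E681  (3 entries read)
#1 VA=0x4C2418681 (r,kernel):
  TLB hit vpn=0x4C2418 → PA=0x1E681
#2 VA=0x3832144CA (r,kernel):
  L0 @0x17[14] → 0x21007  P=1,RW=1,US=1,PS=0
  L1 @0x21[25] → 0x24007  P=1,RW=1,US=1,PS=0
  L2 @0x24[20] → 0x28007  P=1,RW=1,US=1,PS=0
  → PA=0x284CA  (3 entries read)
#3 VA=0x50180C9D1 (r,kernel):
  L0 @0x17[20] → 0x29007  P=1,RW=1,US=1,PS=0
  L1 @0x29[12] → 0x2D007  P=1,RW=1,US=1,PS=0
  L2 @0x2D[12] → 0x2E007  P=1,RW=1,US=1,PS=0
  → PA=0x2E9D1  (3 entries read)
#4 VA=0x7024127AA (r,kernel):
  L0 @0x17[28] → 0x30007  P=1,RW=1,US=1,PS=0
  L1 @0x30[18] → 0x31007  P=1,RW=1,US=1,PS=0
  L2 @0x31[18] → 0x6B004  P=0,RW=0,US=1,PS=0
  ⇒ fault: PAGE_NOT_PRESENT  — 3 lookups

Access #2 PA: 0x284CA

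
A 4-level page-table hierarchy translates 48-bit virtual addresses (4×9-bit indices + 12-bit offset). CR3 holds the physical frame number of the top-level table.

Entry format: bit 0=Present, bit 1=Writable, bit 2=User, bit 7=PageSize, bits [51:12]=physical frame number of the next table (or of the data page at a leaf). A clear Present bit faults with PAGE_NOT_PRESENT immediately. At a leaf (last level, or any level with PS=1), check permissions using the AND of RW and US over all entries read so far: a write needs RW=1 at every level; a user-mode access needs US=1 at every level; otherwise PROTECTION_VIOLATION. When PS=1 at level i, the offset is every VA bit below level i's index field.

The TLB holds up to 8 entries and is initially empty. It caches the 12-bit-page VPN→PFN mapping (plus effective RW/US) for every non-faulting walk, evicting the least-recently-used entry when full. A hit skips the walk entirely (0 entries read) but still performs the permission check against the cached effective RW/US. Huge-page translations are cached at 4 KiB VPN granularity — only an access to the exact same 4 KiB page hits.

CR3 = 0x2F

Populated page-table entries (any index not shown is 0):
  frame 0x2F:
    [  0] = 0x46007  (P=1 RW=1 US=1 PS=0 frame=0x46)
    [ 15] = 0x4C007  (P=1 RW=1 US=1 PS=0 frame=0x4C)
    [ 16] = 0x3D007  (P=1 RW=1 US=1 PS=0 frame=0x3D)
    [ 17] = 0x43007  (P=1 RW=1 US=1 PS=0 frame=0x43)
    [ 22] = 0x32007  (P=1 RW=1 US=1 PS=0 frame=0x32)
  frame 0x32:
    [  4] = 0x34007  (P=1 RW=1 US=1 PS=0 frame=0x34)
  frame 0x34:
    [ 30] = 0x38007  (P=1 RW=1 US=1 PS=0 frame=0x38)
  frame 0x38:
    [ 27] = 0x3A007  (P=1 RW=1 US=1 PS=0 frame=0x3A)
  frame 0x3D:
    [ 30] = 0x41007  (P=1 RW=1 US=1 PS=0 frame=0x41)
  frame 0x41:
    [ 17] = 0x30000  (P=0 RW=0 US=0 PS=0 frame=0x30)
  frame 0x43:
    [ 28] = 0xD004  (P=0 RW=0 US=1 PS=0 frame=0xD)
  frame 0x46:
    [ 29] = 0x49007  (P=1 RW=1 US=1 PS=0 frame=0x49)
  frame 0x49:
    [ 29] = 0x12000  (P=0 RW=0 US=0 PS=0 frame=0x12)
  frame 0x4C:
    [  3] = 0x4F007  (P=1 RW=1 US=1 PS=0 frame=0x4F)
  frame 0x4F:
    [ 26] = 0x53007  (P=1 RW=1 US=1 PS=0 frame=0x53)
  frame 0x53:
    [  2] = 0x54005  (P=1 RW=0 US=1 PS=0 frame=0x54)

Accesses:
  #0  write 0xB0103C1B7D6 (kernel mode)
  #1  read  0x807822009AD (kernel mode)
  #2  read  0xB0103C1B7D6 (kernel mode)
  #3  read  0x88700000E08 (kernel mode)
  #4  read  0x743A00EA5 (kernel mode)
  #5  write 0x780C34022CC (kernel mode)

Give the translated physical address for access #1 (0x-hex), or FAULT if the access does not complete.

Per-access translation:
#0 VA=0xB0103C1B7D6 (w,kernel):
  L0: frame=0x2F idx=22 entry=0x32007 [P=1 RW=1 US=1 PS=0]
  L1: frame=0x32 idx=4 entry=0x34007 [P=1 RW=1 US=1 PS=0]
  L2: frame=0x34 idx=30 entry=0x38007 [P=1 RW=1 US=1 PS=0]
  L3: frame=0x38 idx=27 entry=0x3A007 [P=1 RW=1 US=1 PS=0]
  ⇒ phys 0x3A7D6  [4 reads]
#1 VA=0x807822009AD (r,kernel):
  L0: frame=0x2F idx=16 entry=0x3D007 [P=1 RW=1 US=1 PS=0]
  L1: frame=0x3D idx=30 entry=0x41007 [P=1 RW=1 US=1 PS=0]
  L2: frame=0x41 idx=17 entry=0x30000 [P=0 RW=0 US=0 PS=0]
  → PAGE_NOT_PRESENT  (3 entries read)
#2 VA=0xB0103C1B7D6 (r,kernel):
  TLB hit vpn=0xB0103C1B → PA=0x3A7D6
#3 VA=0x88700000E08 (r,kernel):
  L0: frame=0x2F idx=17 entry=0x43007 [P=1 RW=1 US=1 PS=0]
  L1: frame=0x43 idx=28 entry=0xD004 [P=0 RW=0 US=1 PS=0]
  → PAGE_NOT_PRESENT  (2 entries read)
#4 VA=0x743A00EA5 (r,kernel):
  L0: frame=0x2F idx=0 entry=0x46007 [P=1 RW=1 US=1 PS=0]
  L1: frame=0x46 idx=29 entry=0x49007 [P=1 RW=1 US=1 PS=0]
  L2: frame=0x49 idx=29 entry=0x12000 [P=0 RW=0 US=0 PS=0]
  → PAGE_NOT_PRESENT  (3 entries read)
#5 VA=0x780C34022CC (w,kernel):
  L0: frame=0x2F idx=15 entry=0x4C007 [P=1 RW=1 US=1 PS=0]
  L1: frame=0x4C idx=3 entry=0x4F007 [P=1 RW=1 US=1 PS=0]
  L2: frame=0x4F idx=26 entry=0x53007 [P=1 RW=1 US=1 PS=0]
  L3: frame=0x53 idx=2 entry=0x54005 [P=1 RW=0 US=1 PS=0]
  → PROTECTION_VIOLATION  (4 entries read)

Access #1 PA: FAULT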